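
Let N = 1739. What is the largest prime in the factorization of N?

1739 = 37 · 47
47 is prime.
So 1739 = 37 · 47; the largest prime factor is 47.

47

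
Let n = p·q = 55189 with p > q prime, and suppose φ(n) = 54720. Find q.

229

φ(n) = (p−1)(q−1) = n − (p+q) + 1, so p + q = 55189 − 54720 + 1 = 470.
p and q are the roots of t² − 470t + 55189 = 0.
Discriminant: 470² − 4·55189 = 220900 − 220756 = 144; √144 = 12.
q = (470 − 12)/2 = 229, p = (470 + 12)/2 = 241.
Check: 229 · 241 = 55189.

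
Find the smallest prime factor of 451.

451 is odd.
Digit sum 10, not divisible by 3.
Ends in 1: not divisible by 5.
7: 451 = 7·64 + 3
11: 451 = 11·41

11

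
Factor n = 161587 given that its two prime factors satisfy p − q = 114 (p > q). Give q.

349

Since p = q + 114, we have 161587 = q(q + 114), so q² + 114q − 161587 = 0.
Discriminant: 114² + 4·161587 = 12996 + 646348 = 659344; √659344 = 812.
q = (−114 + 812)/2 = 349, and p = q + 114 = 463.
Check: 349 · 463 = 161587.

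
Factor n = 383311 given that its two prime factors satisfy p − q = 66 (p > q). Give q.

587

Since p = q + 66, we have 383311 = q(q + 66), so q² + 66q − 383311 = 0.
Discriminant: 66² + 4·383311 = 4356 + 1533244 = 1537600; √1537600 = 1240.
q = (−66 + 1240)/2 = 587, and p = q + 66 = 653.
Check: 587 · 653 = 383311.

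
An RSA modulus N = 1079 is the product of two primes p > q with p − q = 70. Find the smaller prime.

Since p = q + 70, we have 1079 = q(q + 70), so q² + 70q − 1079 = 0.
Discriminant: 70² + 4·1079 = 4900 + 4316 = 9216; √9216 = 96.
q = (−70 + 96)/2 = 13, and p = q + 70 = 83.
Check: 13 · 83 = 1079.

13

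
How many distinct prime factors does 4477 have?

4477 = 11^2 · 37
4477 = 11^2 · 37, which has 2 distinct prime factors.

2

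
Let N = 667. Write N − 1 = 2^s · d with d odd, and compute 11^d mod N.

667 − 1 = 666 = 2^1 · 333, so d = 333.
11^1 ≡ 11 (mod 667)
11^2 ≡ 11^2 = 121 ≡ 121 (mod 667)
11^4 ≡ 121^2 = 14641 ≡ 634 (mod 667)
11^8 ≡ 634^2 = 401956 ≡ 422 (mod 667)
11^16 ≡ 422^2 = 178084 ≡ 662 (mod 667)
11^32 ≡ 662^2 = 438244 ≡ 25 (mod 667)
11^64 ≡ 25^2 = 625 ≡ 625 (mod 667)
11^128 ≡ 625^2 = 390625 ≡ 430 (mod 667)
11^256 ≡ 430^2 = 184900 ≡ 141 (mod 667)
333 = 256 + 64 + 8 + 4 + 1 in binary powers of 2.
So 11^333 ≡ 141 · 625 · 422 · 634 · 11 ≡ 135 (mod 667).
Squaring chain: 135; never reaches −1, so base 11 is a Miller–Rabin witness that 667 is composite.

135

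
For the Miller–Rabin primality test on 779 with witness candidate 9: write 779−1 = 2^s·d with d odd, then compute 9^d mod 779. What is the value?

214

779 − 1 = 778 = 2^1 · 389, so d = 389.
9^1 ≡ 9 (mod 779)
9^2 ≡ 9^2 = 81 ≡ 81 (mod 779)
9^4 ≡ 81^2 = 6561 ≡ 329 (mod 779)
9^8 ≡ 329^2 = 108241 ≡ 739 (mod 779)
9^16 ≡ 739^2 = 546121 ≡ 42 (mod 779)
9^32 ≡ 42^2 = 1764 ≡ 206 (mod 779)
9^64 ≡ 206^2 = 42436 ≡ 370 (mod 779)
9^128 ≡ 370^2 = 136900 ≡ 575 (mod 779)
9^256 ≡ 575^2 = 330625 ≡ 329 (mod 779)
389 = 256 + 128 + 4 + 1 in binary powers of 2.
So 9^389 ≡ 329 · 575 · 329 · 9 ≡ 214 (mod 779).
Squaring chain: 214; never reaches −1, so base 9 is a Miller–Rabin witness that 779 is composite.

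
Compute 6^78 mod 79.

6^1 ≡ 6 (mod 79)
6^2 ≡ 6^2 = 36 ≡ 36 (mod 79)
6^4 ≡ 36^2 = 1296 ≡ 32 (mod 79)
6^8 ≡ 32^2 = 1024 ≡ 76 (mod 79)
6^16 ≡ 76^2 = 5776 ≡ 9 (mod 79)
6^32 ≡ 9^2 = 81 ≡ 2 (mod 79)
6^64 ≡ 2^2 = 4 ≡ 4 (mod 79)
78 = 64 + 8 + 4 + 2 in binary powers of 2.
So 6^78 ≡ 4 · 76 · 32 · 36 ≡ 1 (mod 79).
Since the result is 1, base 6 gives no evidence that 79 is composite.

1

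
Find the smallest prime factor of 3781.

19

3781 is odd.
Digit sum 19, not divisible by 3.
Ends in 1: not divisible by 5.
7: 3781 = 7·540 + 1
11: 3781 = 11·343 + 8
13: 3781 = 13·290 + 11
17: 3781 = 17·222 + 7
19: 3781 = 19·199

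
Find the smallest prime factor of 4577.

23

4577 is odd.
Digit sum 23, not divisible by 3.
Ends in 7: not divisible by 5.
7: 4577 = 7·653 + 6
11: 4577 = 11·416 + 1
13: 4577 = 13·352 + 1
17: 4577 = 17·269 + 4
19: 4577 = 19·240 + 17
23: 4577 = 23·199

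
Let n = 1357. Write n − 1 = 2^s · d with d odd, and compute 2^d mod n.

857

1357 − 1 = 1356 = 2^2 · 339, so d = 339.
2^1 ≡ 2 (mod 1357)
2^2 ≡ 2^2 = 4 ≡ 4 (mod 1357)
2^4 ≡ 4^2 = 16 ≡ 16 (mod 1357)
2^8 ≡ 16^2 = 256 ≡ 256 (mod 1357)
2^16 ≡ 256^2 = 65536 ≡ 400 (mod 1357)
2^32 ≡ 400^2 = 160000 ≡ 1231 (mod 1357)
2^64 ≡ 1231^2 = 1515361 ≡ 949 (mod 1357)
2^128 ≡ 949^2 = 900601 ≡ 910 (mod 1357)
2^256 ≡ 910^2 = 828100 ≡ 330 (mod 1357)
339 = 256 + 64 + 16 + 2 + 1 in binary powers of 2.
So 2^339 ≡ 330 · 949 · 400 · 4 · 2 ≡ 857 (mod 1357).
Squaring chain: 857 → 312; never reaches −1, so base 2 is a Miller–Rabin witness that 1357 is composite.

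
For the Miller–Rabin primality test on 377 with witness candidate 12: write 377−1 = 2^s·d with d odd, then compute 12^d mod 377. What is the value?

220

377 − 1 = 376 = 2^3 · 47, so d = 47.
12^1 ≡ 12 (mod 377)
12^2 ≡ 12^2 = 144 ≡ 144 (mod 377)
12^4 ≡ 144^2 = 20736 ≡ 1 (mod 377)
12^8 ≡ 1^2 = 1 ≡ 1 (mod 377)
12^16 ≡ 1^2 = 1 ≡ 1 (mod 377)
12^32 ≡ 1^2 = 1 ≡ 1 (mod 377)
47 = 32 + 8 + 4 + 2 + 1 in binary powers of 2.
So 12^47 ≡ 1 · 1 · 1 · 144 · 12 ≡ 220 (mod 377).
Squaring chain: 220 → 144 → 1; never reaches −1, so base 12 is a Miller–Rabin witness that 377 is composite.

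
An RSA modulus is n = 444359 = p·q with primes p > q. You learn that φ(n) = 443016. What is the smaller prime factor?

φ(n) = (p−1)(q−1) = n − (p+q) + 1, so p + q = 444359 − 443016 + 1 = 1344.
p and q are the roots of t² − 1344t + 444359 = 0.
Discriminant: 1344² − 4·444359 = 1806336 − 1777436 = 28900; √28900 = 170.
q = (1344 − 170)/2 = 587, p = (1344 + 170)/2 = 757.
Check: 587 · 757 = 444359.

587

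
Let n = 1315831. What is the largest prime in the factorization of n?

61

1315831 = 11 · 119621
119621 = 37 · 3233
3233 = 53 · 61
61 is prime.
So 1315831 = 11 · 37 · 53 · 61; the largest prime factor is 61.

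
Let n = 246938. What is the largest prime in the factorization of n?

71

246938 = 2 · 123469
123469 = 37 · 3337
3337 = 47 · 71
71 is prime.
So 246938 = 2 · 37 · 47 · 71; the largest prime factor is 71.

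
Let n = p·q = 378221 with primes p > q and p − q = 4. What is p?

617

Since p = q + 4, we have 378221 = q(q + 4), so q² + 4q − 378221 = 0.
Discriminant: 4² + 4·378221 = 16 + 1512884 = 1512900; √1512900 = 1230.
q = (−4 + 1230)/2 = 613, and p = q + 4 = 617.
Check: 613 · 617 = 378221.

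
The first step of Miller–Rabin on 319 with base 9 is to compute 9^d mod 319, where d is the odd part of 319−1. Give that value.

5

319 − 1 = 318 = 2^1 · 159, so d = 159.
9^1 ≡ 9 (mod 319)
9^2 ≡ 9^2 = 81 ≡ 81 (mod 319)
9^4 ≡ 81^2 = 6561 ≡ 181 (mod 319)
9^8 ≡ 181^2 = 32761 ≡ 223 (mod 319)
9^16 ≡ 223^2 = 49729 ≡ 284 (mod 319)
9^32 ≡ 284^2 = 80656 ≡ 268 (mod 319)
9^64 ≡ 268^2 = 71824 ≡ 49 (mod 319)
9^128 ≡ 49^2 = 2401 ≡ 168 (mod 319)
159 = 128 + 16 + 8 + 4 + 2 + 1 in binary powers of 2.
So 9^159 ≡ 168 · 284 · 223 · 181 · 81 · 9 ≡ 5 (mod 319).
Squaring chain: 5; never reaches −1, so base 9 is a Miller–Rabin witness that 319 is composite.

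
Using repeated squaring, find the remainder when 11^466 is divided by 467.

1

11^1 ≡ 11 (mod 467)
11^2 ≡ 11^2 = 121 ≡ 121 (mod 467)
11^4 ≡ 121^2 = 14641 ≡ 164 (mod 467)
11^8 ≡ 164^2 = 26896 ≡ 277 (mod 467)
11^16 ≡ 277^2 = 76729 ≡ 141 (mod 467)
11^32 ≡ 141^2 = 19881 ≡ 267 (mod 467)
11^64 ≡ 267^2 = 71289 ≡ 305 (mod 467)
11^128 ≡ 305^2 = 93025 ≡ 92 (mod 467)
11^256 ≡ 92^2 = 8464 ≡ 58 (mod 467)
466 = 256 + 128 + 64 + 16 + 2 in binary powers of 2.
So 11^466 ≡ 58 · 92 · 305 · 141 · 121 ≡ 1 (mod 467).
Since the result is 1, base 11 gives no evidence that 467 is composite.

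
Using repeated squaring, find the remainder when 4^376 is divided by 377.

165

4^1 ≡ 4 (mod 377)
4^2 ≡ 4^2 = 16 ≡ 16 (mod 377)
4^4 ≡ 16^2 = 256 ≡ 256 (mod 377)
4^8 ≡ 256^2 = 65536 ≡ 315 (mod 377)
4^16 ≡ 315^2 = 99225 ≡ 74 (mod 377)
4^32 ≡ 74^2 = 5476 ≡ 198 (mod 377)
4^64 ≡ 198^2 = 39204 ≡ 373 (mod 377)
4^128 ≡ 373^2 = 139129 ≡ 16 (mod 377)
4^256 ≡ 16^2 = 256 ≡ 256 (mod 377)
376 = 256 + 64 + 32 + 16 + 8 in binary powers of 2.
So 4^376 ≡ 256 · 373 · 198 · 74 · 315 ≡ 165 (mod 377).
Since 165 ≠ 1, base 4 is a Fermat witness: 377 is composite.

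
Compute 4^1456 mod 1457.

686

4^1 ≡ 4 (mod 1457)
4^2 ≡ 4^2 = 16 ≡ 16 (mod 1457)
4^4 ≡ 16^2 = 256 ≡ 256 (mod 1457)
4^8 ≡ 256^2 = 65536 ≡ 1428 (mod 1457)
4^16 ≡ 1428^2 = 2039184 ≡ 841 (mod 1457)
4^32 ≡ 841^2 = 707281 ≡ 636 (mod 1457)
4^64 ≡ 636^2 = 404496 ≡ 907 (mod 1457)
4^128 ≡ 907^2 = 822649 ≡ 901 (mod 1457)
4^256 ≡ 901^2 = 811801 ≡ 252 (mod 1457)
4^512 ≡ 252^2 = 63504 ≡ 853 (mod 1457)
4^1024 ≡ 853^2 = 727609 ≡ 566 (mod 1457)
1456 = 1024 + 256 + 128 + 32 + 16 in binary powers of 2.
So 4^1456 ≡ 566 · 252 · 901 · 636 · 841 ≡ 686 (mod 1457).
Since 686 ≠ 1, base 4 is a Fermat witness: 1457 is composite.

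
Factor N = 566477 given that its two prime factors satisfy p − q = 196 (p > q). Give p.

857

Since p = q + 196, we have 566477 = q(q + 196), so q² + 196q − 566477 = 0.
Discriminant: 196² + 4·566477 = 38416 + 2265908 = 2304324; √2304324 = 1518.
q = (−196 + 1518)/2 = 661, and p = q + 196 = 857.
Check: 661 · 857 = 566477.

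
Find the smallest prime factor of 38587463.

89

38587463 is odd.
Digit sum 44, not divisible by 3.
Ends in 3: not divisible by 5.
7: 38587463 = 7·5512494 + 5
11: 38587463 = 11·3507951 + 2
13: 38587463 = 13·2968266 + 5
17: 38587463 = 17·2269850 + 13
19: 38587463 = 19·2030919 + 2
23: 38587463 = 23·1677715 + 18
29: 38587463 = 29·1330602 + 5
31: 38587463 = 31·1244756 + 27
37: 38587463 = 37·1042904 + 15
41: 38587463 = 41·941157 + 26
43: 38587463 = 43·897382 + 37
47: 38587463 = 47·821009 + 40
53: 38587463 = 53·728065 + 18
59: 38587463 = 59·654024 + 47
61: 38587463 = 61·632581 + 22
67: 38587463 = 67·575932 + 19
71: 38587463 = 71·543485 + 28
73: 38587463 = 73·528595 + 28
79: 38587463 = 79·488448 + 71
83: 38587463 = 83·464909 + 16
89: 38587463 = 89·433567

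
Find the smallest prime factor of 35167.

35167 is odd.
Digit sum 22, not divisible by 3.
Ends in 7: not divisible by 5.
7: 35167 = 7·5023 + 6
11: 35167 = 11·3197

11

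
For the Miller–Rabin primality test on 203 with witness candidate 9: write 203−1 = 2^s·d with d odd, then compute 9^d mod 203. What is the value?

203 − 1 = 202 = 2^1 · 101, so d = 101.
9^1 ≡ 9 (mod 203)
9^2 ≡ 9^2 = 81 ≡ 81 (mod 203)
9^4 ≡ 81^2 = 6561 ≡ 65 (mod 203)
9^8 ≡ 65^2 = 4225 ≡ 165 (mod 203)
9^16 ≡ 165^2 = 27225 ≡ 23 (mod 203)
9^32 ≡ 23^2 = 529 ≡ 123 (mod 203)
9^64 ≡ 123^2 = 15129 ≡ 107 (mod 203)
101 = 64 + 32 + 4 + 1 in binary powers of 2.
So 9^101 ≡ 107 · 123 · 65 · 9 ≡ 4 (mod 203).
Squaring chain: 4; never reaches −1, so base 9 is a Miller–Rabin witness that 203 is composite.

4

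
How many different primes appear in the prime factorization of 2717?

3

2717 = 11 · 247
247 = 13 · 19
2717 = 11 · 13 · 19, which has 3 distinct prime factors.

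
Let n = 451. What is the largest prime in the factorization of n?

41

451 = 11 · 41
41 is prime.
So 451 = 11 · 41; the largest prime factor is 41.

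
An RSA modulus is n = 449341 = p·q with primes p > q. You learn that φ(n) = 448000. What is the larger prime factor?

φ(n) = (p−1)(q−1) = n − (p+q) + 1, so p + q = 449341 − 448000 + 1 = 1342.
p and q are the roots of t² − 1342t + 449341 = 0.
Discriminant: 1342² − 4·449341 = 1800964 − 1797364 = 3600; √3600 = 60.
q = (1342 − 60)/2 = 641, p = (1342 + 60)/2 = 701.
Check: 641 · 701 = 449341.

701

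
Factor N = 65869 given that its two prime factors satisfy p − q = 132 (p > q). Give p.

Since p = q + 132, we have 65869 = q(q + 132), so q² + 132q − 65869 = 0.
Discriminant: 132² + 4·65869 = 17424 + 263476 = 280900; √280900 = 530.
q = (−132 + 530)/2 = 199, and p = q + 132 = 331.
Check: 199 · 331 = 65869.

331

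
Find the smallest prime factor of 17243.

17243 is odd.
Digit sum 17, not divisible by 3.
Ends in 3: not divisible by 5.
7: 17243 = 7·2463 + 2
11: 17243 = 11·1567 + 6
13: 17243 = 13·1326 + 5
17: 17243 = 17·1014 + 5
19: 17243 = 19·907 + 10
23: 17243 = 23·749 + 16
29: 17243 = 29·594 + 17
31: 17243 = 31·556 + 7
37: 17243 = 37·466 + 1
41: 17243 = 41·420 + 23
43: 17243 = 43·401

43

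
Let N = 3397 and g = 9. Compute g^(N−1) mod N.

9^1 ≡ 9 (mod 3397)
9^2 ≡ 9^2 = 81 ≡ 81 (mod 3397)
9^4 ≡ 81^2 = 6561 ≡ 3164 (mod 3397)
9^8 ≡ 3164^2 = 10010896 ≡ 3334 (mod 3397)
9^16 ≡ 3334^2 = 11115556 ≡ 572 (mod 3397)
9^32 ≡ 572^2 = 327184 ≡ 1072 (mod 3397)
9^64 ≡ 1072^2 = 1149184 ≡ 998 (mod 3397)
9^128 ≡ 998^2 = 996004 ≡ 683 (mod 3397)
9^256 ≡ 683^2 = 466489 ≡ 1100 (mod 3397)
9^512 ≡ 1100^2 = 1210000 ≡ 668 (mod 3397)
9^1024 ≡ 668^2 = 446224 ≡ 1217 (mod 3397)
9^2048 ≡ 1217^2 = 1481089 ≡ 3394 (mod 3397)
3396 = 2048 + 1024 + 256 + 64 + 4 in binary powers of 2.
So 9^3396 ≡ 3394 · 1217 · 1100 · 998 · 3164 ≡ 97 (mod 3397).
Since 97 ≠ 1, base 9 is a Fermat witness: 3397 is composite.

97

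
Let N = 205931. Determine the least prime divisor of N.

11

205931 is odd.
Digit sum 20, not divisible by 3.
Ends in 1: not divisible by 5.
7: 205931 = 7·29418 + 5
11: 205931 = 11·18721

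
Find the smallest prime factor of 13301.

47

13301 is odd.
Digit sum 8, not divisible by 3.
Ends in 1: not divisible by 5.
7: 13301 = 7·1900 + 1
11: 13301 = 11·1209 + 2
13: 13301 = 13·1023 + 2
17: 13301 = 17·782 + 7
19: 13301 = 19·700 + 1
23: 13301 = 23·578 + 7
29: 13301 = 29·458 + 19
31: 13301 = 31·429 + 2
37: 13301 = 37·359 + 18
41: 13301 = 41·324 + 17
43: 13301 = 43·309 + 14
47: 13301 = 47·283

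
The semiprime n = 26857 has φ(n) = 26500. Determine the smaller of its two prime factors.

107

φ(n) = (p−1)(q−1) = n − (p+q) + 1, so p + q = 26857 − 26500 + 1 = 358.
p and q are the roots of t² − 358t + 26857 = 0.
Discriminant: 358² − 4·26857 = 128164 − 107428 = 20736; √20736 = 144.
q = (358 − 144)/2 = 107, p = (358 + 144)/2 = 251.
Check: 107 · 251 = 26857.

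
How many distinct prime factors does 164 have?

164 = 2^2 · 41
164 = 2^2 · 41, which has 2 distinct prime factors.

2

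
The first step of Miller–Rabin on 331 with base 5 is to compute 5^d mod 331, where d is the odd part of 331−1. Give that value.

1

331 − 1 = 330 = 2^1 · 165, so d = 165.
5^1 ≡ 5 (mod 331)
5^2 ≡ 5^2 = 25 ≡ 25 (mod 331)
5^4 ≡ 25^2 = 625 ≡ 294 (mod 331)
5^8 ≡ 294^2 = 86436 ≡ 45 (mod 331)
5^16 ≡ 45^2 = 2025 ≡ 39 (mod 331)
5^32 ≡ 39^2 = 1521 ≡ 197 (mod 331)
5^64 ≡ 197^2 = 38809 ≡ 82 (mod 331)
5^128 ≡ 82^2 = 6724 ≡ 104 (mod 331)
165 = 128 + 32 + 4 + 1 in binary powers of 2.
So 5^165 ≡ 104 · 197 · 294 · 5 ≡ 1 (mod 331).
Since 5^d ≡ 1 (mod 331), base 5 does not prove 331 composite.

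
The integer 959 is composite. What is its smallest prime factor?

7

959 is odd.
Digit sum 23, not divisible by 3.
Ends in 9: not divisible by 5.
7: 959 = 7·137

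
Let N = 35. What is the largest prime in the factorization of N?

35 = 5 · 7
7 is prime.
So 35 = 5 · 7; the largest prime factor is 7.

7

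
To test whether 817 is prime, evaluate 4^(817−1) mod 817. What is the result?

600

4^1 ≡ 4 (mod 817)
4^2 ≡ 4^2 = 16 ≡ 16 (mod 817)
4^4 ≡ 16^2 = 256 ≡ 256 (mod 817)
4^8 ≡ 256^2 = 65536 ≡ 176 (mod 817)
4^16 ≡ 176^2 = 30976 ≡ 747 (mod 817)
4^32 ≡ 747^2 = 558009 ≡ 815 (mod 817)
4^64 ≡ 815^2 = 664225 ≡ 4 (mod 817)
4^128 ≡ 4^2 = 16 ≡ 16 (mod 817)
4^256 ≡ 16^2 = 256 ≡ 256 (mod 817)
4^512 ≡ 256^2 = 65536 ≡ 176 (mod 817)
816 = 512 + 256 + 32 + 16 in binary powers of 2.
So 4^816 ≡ 176 · 256 · 815 · 747 ≡ 600 (mod 817).
Since 600 ≠ 1, base 4 is a Fermat witness: 817 is composite.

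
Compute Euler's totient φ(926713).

896448

Factor: 926713 = 59 · 113 · 139.
φ(926713) = (59−1) · (113−1) · (139−1) = 58 · 112 · 138 = 896448.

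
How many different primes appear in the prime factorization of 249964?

5

249964 = 2^2 · 62491
62491 = 11 · 5681
5681 = 13 · 437
437 = 19 · 23
249964 = 2^2 · 11 · 13 · 19 · 23, which has 5 distinct prime factors.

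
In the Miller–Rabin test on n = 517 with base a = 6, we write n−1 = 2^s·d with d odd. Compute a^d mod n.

517 − 1 = 516 = 2^2 · 129, so d = 129.
6^1 ≡ 6 (mod 517)
6^2 ≡ 6^2 = 36 ≡ 36 (mod 517)
6^4 ≡ 36^2 = 1296 ≡ 262 (mod 517)
6^8 ≡ 262^2 = 68644 ≡ 400 (mod 517)
6^16 ≡ 400^2 = 160000 ≡ 247 (mod 517)
6^32 ≡ 247^2 = 61009 ≡ 3 (mod 517)
6^64 ≡ 3^2 = 9 ≡ 9 (mod 517)
6^128 ≡ 9^2 = 81 ≡ 81 (mod 517)
129 = 128 + 1 in binary powers of 2.
So 6^129 ≡ 81 · 6 ≡ 486 (mod 517).
Squaring chain: 486 → 444; never reaches −1, so base 6 is a Miller–Rabin witness that 517 is composite.

486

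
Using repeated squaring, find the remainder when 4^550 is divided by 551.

517

4^1 ≡ 4 (mod 551)
4^2 ≡ 4^2 = 16 ≡ 16 (mod 551)
4^4 ≡ 16^2 = 256 ≡ 256 (mod 551)
4^8 ≡ 256^2 = 65536 ≡ 518 (mod 551)
4^16 ≡ 518^2 = 268324 ≡ 538 (mod 551)
4^32 ≡ 538^2 = 289444 ≡ 169 (mod 551)
4^64 ≡ 169^2 = 28561 ≡ 460 (mod 551)
4^128 ≡ 460^2 = 211600 ≡ 16 (mod 551)
4^256 ≡ 16^2 = 256 ≡ 256 (mod 551)
4^512 ≡ 256^2 = 65536 ≡ 518 (mod 551)
550 = 512 + 32 + 4 + 2 in binary powers of 2.
So 4^550 ≡ 518 · 169 · 256 · 16 ≡ 517 (mod 551).
Since 517 ≠ 1, base 4 is a Fermat witness: 551 is composite.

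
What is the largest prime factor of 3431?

3431 = 47 · 73
73 is prime.
So 3431 = 47 · 73; the largest prime factor is 73.

73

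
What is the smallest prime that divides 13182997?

13182997 is odd.
Digit sum 40, not divisible by 3.
Ends in 7: not divisible by 5.
7: 13182997 = 7·1883285 + 2
11: 13182997 = 11·1198454 + 3
13: 13182997 = 13·1014076 + 9
17: 13182997 = 17·775470 + 7
19: 13182997 = 19·693841 + 18
23: 13182997 = 23·573173 + 18
29: 13182997 = 29·454586 + 3
31: 13182997 = 31·425257 + 30
37: 13182997 = 37·356297 + 8
41: 13182997 = 41·321536 + 21
43: 13182997 = 43·306581 + 14
47: 13182997 = 47·280489 + 14
53: 13182997 = 53·248735 + 42
59: 13182997 = 59·223440 + 37
61: 13182997 = 61·216114 + 43
67: 13182997 = 67·196761 + 10
71: 13182997 = 71·185676 + 1
73: 13182997 = 73·180589

73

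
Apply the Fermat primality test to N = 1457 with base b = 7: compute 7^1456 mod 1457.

7^1 ≡ 7 (mod 1457)
7^2 ≡ 7^2 = 49 ≡ 49 (mod 1457)
7^4 ≡ 49^2 = 2401 ≡ 944 (mod 1457)
7^8 ≡ 944^2 = 891136 ≡ 909 (mod 1457)
7^16 ≡ 909^2 = 826281 ≡ 162 (mod 1457)
7^32 ≡ 162^2 = 26244 ≡ 18 (mod 1457)
7^64 ≡ 18^2 = 324 ≡ 324 (mod 1457)
7^128 ≡ 324^2 = 104976 ≡ 72 (mod 1457)
7^256 ≡ 72^2 = 5184 ≡ 813 (mod 1457)
7^512 ≡ 813^2 = 660969 ≡ 948 (mod 1457)
7^1024 ≡ 948^2 = 898704 ≡ 1192 (mod 1457)
1456 = 1024 + 256 + 128 + 32 + 16 in binary powers of 2.
So 7^1456 ≡ 1192 · 813 · 72 · 18 · 162 ≡ 1278 (mod 1457).
Since 1278 ≠ 1, base 7 is a Fermat witness: 1457 is composite.

1278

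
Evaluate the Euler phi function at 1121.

Factor: 1121 = 19 · 59.
φ(1121) = (19−1) · (59−1) = 18 · 58 = 1044.

1044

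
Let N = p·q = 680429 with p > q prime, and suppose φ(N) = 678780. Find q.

811

φ(n) = (p−1)(q−1) = n − (p+q) + 1, so p + q = 680429 − 678780 + 1 = 1650.
p and q are the roots of t² − 1650t + 680429 = 0.
Discriminant: 1650² − 4·680429 = 2722500 − 2721716 = 784; √784 = 28.
q = (1650 − 28)/2 = 811, p = (1650 + 28)/2 = 839.
Check: 811 · 839 = 680429.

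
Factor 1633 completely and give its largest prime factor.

1633 = 23 · 71
71 is prime.
So 1633 = 23 · 71; the largest prime factor is 71.

71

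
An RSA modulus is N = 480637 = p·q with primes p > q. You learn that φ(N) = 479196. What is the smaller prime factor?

φ(n) = (p−1)(q−1) = n − (p+q) + 1, so p + q = 480637 − 479196 + 1 = 1442.
p and q are the roots of t² − 1442t + 480637 = 0.
Discriminant: 1442² − 4·480637 = 2079364 − 1922548 = 156816; √156816 = 396.
q = (1442 − 396)/2 = 523, p = (1442 + 396)/2 = 919.
Check: 523 · 919 = 480637.

523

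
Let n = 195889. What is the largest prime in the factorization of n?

195889 = 31 · 6319
6319 = 71 · 89
89 is prime.
So 195889 = 31 · 71 · 89; the largest prime factor is 89.

89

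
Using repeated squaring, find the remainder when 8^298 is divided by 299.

8^1 ≡ 8 (mod 299)
8^2 ≡ 8^2 = 64 ≡ 64 (mod 299)
8^4 ≡ 64^2 = 4096 ≡ 209 (mod 299)
8^8 ≡ 209^2 = 43681 ≡ 27 (mod 299)
8^16 ≡ 27^2 = 729 ≡ 131 (mod 299)
8^32 ≡ 131^2 = 17161 ≡ 118 (mod 299)
8^64 ≡ 118^2 = 13924 ≡ 170 (mod 299)
8^128 ≡ 170^2 = 28900 ≡ 196 (mod 299)
8^256 ≡ 196^2 = 38416 ≡ 144 (mod 299)
298 = 256 + 32 + 8 + 2 in binary powers of 2.
So 8^298 ≡ 144 · 118 · 27 · 64 ≡ 77 (mod 299).
Since 77 ≠ 1, base 8 is a Fermat witness: 299 is composite.

77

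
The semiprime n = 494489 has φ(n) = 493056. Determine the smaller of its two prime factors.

φ(n) = (p−1)(q−1) = n − (p+q) + 1, so p + q = 494489 − 493056 + 1 = 1434.
p and q are the roots of t² − 1434t + 494489 = 0.
Discriminant: 1434² − 4·494489 = 2056356 − 1977956 = 78400; √78400 = 280.
q = (1434 − 280)/2 = 577, p = (1434 + 280)/2 = 857.
Check: 577 · 857 = 494489.

577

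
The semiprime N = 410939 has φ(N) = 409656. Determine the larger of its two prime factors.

677

φ(n) = (p−1)(q−1) = n − (p+q) + 1, so p + q = 410939 − 409656 + 1 = 1284.
p and q are the roots of t² − 1284t + 410939 = 0.
Discriminant: 1284² − 4·410939 = 1648656 − 1643756 = 4900; √4900 = 70.
q = (1284 − 70)/2 = 607, p = (1284 + 70)/2 = 677.
Check: 607 · 677 = 410939.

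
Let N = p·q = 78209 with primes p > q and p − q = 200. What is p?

Since p = q + 200, we have 78209 = q(q + 200), so q² + 200q − 78209 = 0.
Discriminant: 200² + 4·78209 = 40000 + 312836 = 352836; √352836 = 594.
q = (−200 + 594)/2 = 197, and p = q + 200 = 397.
Check: 197 · 397 = 78209.

397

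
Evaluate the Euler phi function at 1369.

1332

Factor: 1369 = 37^2.
φ(1369) = 37^1·(37−1) = 1332.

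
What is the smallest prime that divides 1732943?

43

1732943 is odd.
Digit sum 29, not divisible by 3.
Ends in 3: not divisible by 5.
7: 1732943 = 7·247563 + 2
11: 1732943 = 11·157540 + 3
13: 1732943 = 13·133303 + 4
17: 1732943 = 17·101937 + 14
19: 1732943 = 19·91207 + 10
23: 1732943 = 23·75345 + 8
29: 1732943 = 29·59756 + 19
31: 1732943 = 31·55901 + 12
37: 1732943 = 37·46836 + 11
41: 1732943 = 41·42266 + 37
43: 1732943 = 43·40301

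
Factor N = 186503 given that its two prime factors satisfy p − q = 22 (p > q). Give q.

Since p = q + 22, we have 186503 = q(q + 22), so q² + 22q − 186503 = 0.
Discriminant: 22² + 4·186503 = 484 + 746012 = 746496; √746496 = 864.
q = (−22 + 864)/2 = 421, and p = q + 22 = 443.
Check: 421 · 443 = 186503.

421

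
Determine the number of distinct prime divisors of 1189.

2

1189 = 29 · 41
1189 = 29 · 41, which has 2 distinct prime factors.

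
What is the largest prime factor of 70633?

83

70633 = 23 · 3071
3071 = 37 · 83
83 is prime.
So 70633 = 23 · 37 · 83; the largest prime factor is 83.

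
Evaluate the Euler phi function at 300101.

278208

Factor: 300101 = 17 · 127 · 139.
φ(300101) = (17−1) · (127−1) · (139−1) = 16 · 126 · 138 = 278208.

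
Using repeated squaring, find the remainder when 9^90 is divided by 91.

1

9^1 ≡ 9 (mod 91)
9^2 ≡ 9^2 = 81 ≡ 81 (mod 91)
9^4 ≡ 81^2 = 6561 ≡ 9 (mod 91)
9^8 ≡ 9^2 = 81 ≡ 81 (mod 91)
9^16 ≡ 81^2 = 6561 ≡ 9 (mod 91)
9^32 ≡ 9^2 = 81 ≡ 81 (mod 91)
9^64 ≡ 81^2 = 6561 ≡ 9 (mod 91)
90 = 64 + 16 + 8 + 2 in binary powers of 2.
So 9^90 ≡ 9 · 9 · 81 · 81 ≡ 1 (mod 91).
Since the result is 1, base 9 gives no evidence that 91 is composite.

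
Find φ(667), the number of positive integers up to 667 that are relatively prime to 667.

Factor: 667 = 23 · 29.
φ(667) = (23−1) · (29−1) = 22 · 28 = 616.

616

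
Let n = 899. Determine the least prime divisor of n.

899 is odd.
Digit sum 26, not divisible by 3.
Ends in 9: not divisible by 5.
7: 899 = 7·128 + 3
11: 899 = 11·81 + 8
13: 899 = 13·69 + 2
17: 899 = 17·52 + 15
19: 899 = 19·47 + 6
23: 899 = 23·39 + 2
29: 899 = 29·31

29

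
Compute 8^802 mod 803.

592

8^1 ≡ 8 (mod 803)
8^2 ≡ 8^2 = 64 ≡ 64 (mod 803)
8^4 ≡ 64^2 = 4096 ≡ 81 (mod 803)
8^8 ≡ 81^2 = 6561 ≡ 137 (mod 803)
8^16 ≡ 137^2 = 18769 ≡ 300 (mod 803)
8^32 ≡ 300^2 = 90000 ≡ 64 (mod 803)
8^64 ≡ 64^2 = 4096 ≡ 81 (mod 803)
8^128 ≡ 81^2 = 6561 ≡ 137 (mod 803)
8^256 ≡ 137^2 = 18769 ≡ 300 (mod 803)
8^512 ≡ 300^2 = 90000 ≡ 64 (mod 803)
802 = 512 + 256 + 32 + 2 in binary powers of 2.
So 8^802 ≡ 64 · 300 · 64 · 64 ≡ 592 (mod 803).
Since 592 ≠ 1, base 8 is a Fermat witness: 803 is composite.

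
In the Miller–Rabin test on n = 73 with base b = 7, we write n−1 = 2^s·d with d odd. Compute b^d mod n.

73 − 1 = 72 = 2^3 · 9, so d = 9.
7^1 ≡ 7 (mod 73)
7^2 ≡ 7^2 = 49 ≡ 49 (mod 73)
7^4 ≡ 49^2 = 2401 ≡ 65 (mod 73)
7^8 ≡ 65^2 = 4225 ≡ 64 (mod 73)
9 = 8 + 1 in binary powers of 2.
So 7^9 ≡ 64 · 7 ≡ 10 (mod 73).
Squaring chain: 10 → 27 → 72; reaches −1, so base 7 does not prove 73 composite.

10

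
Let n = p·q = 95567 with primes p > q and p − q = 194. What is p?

421

Since p = q + 194, we have 95567 = q(q + 194), so q² + 194q − 95567 = 0.
Discriminant: 194² + 4·95567 = 37636 + 382268 = 419904; √419904 = 648.
q = (−194 + 648)/2 = 227, and p = q + 194 = 421.
Check: 227 · 421 = 95567.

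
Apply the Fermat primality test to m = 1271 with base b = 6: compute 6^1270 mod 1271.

6^1 ≡ 6 (mod 1271)
6^2 ≡ 6^2 = 36 ≡ 36 (mod 1271)
6^4 ≡ 36^2 = 1296 ≡ 25 (mod 1271)
6^8 ≡ 25^2 = 625 ≡ 625 (mod 1271)
6^16 ≡ 625^2 = 390625 ≡ 428 (mod 1271)
6^32 ≡ 428^2 = 183184 ≡ 160 (mod 1271)
6^64 ≡ 160^2 = 25600 ≡ 180 (mod 1271)
6^128 ≡ 180^2 = 32400 ≡ 625 (mod 1271)
6^256 ≡ 625^2 = 390625 ≡ 428 (mod 1271)
6^512 ≡ 428^2 = 183184 ≡ 160 (mod 1271)
6^1024 ≡ 160^2 = 25600 ≡ 180 (mod 1271)
1270 = 1024 + 128 + 64 + 32 + 16 + 4 + 2 in binary powers of 2.
So 6^1270 ≡ 180 · 625 · 180 · 160 · 428 · 25 · 36 ≡ 583 (mod 1271).
Since 583 ≠ 1, base 6 is a Fermat witness: 1271 is composite.

583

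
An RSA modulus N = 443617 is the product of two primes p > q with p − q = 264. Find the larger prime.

Since p = q + 264, we have 443617 = q(q + 264), so q² + 264q − 443617 = 0.
Discriminant: 264² + 4·443617 = 69696 + 1774468 = 1844164; √1844164 = 1358.
q = (−264 + 1358)/2 = 547, and p = q + 264 = 811.
Check: 547 · 811 = 443617.

811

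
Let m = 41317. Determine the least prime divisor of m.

41317 is odd.
Digit sum 16, not divisible by 3.
Ends in 7: not divisible by 5.
7: 41317 = 7·5902 + 3
11: 41317 = 11·3756 + 1
13: 41317 = 13·3178 + 3
17: 41317 = 17·2430 + 7
19: 41317 = 19·2174 + 11
23: 41317 = 23·1796 + 9
29: 41317 = 29·1424 + 21
31: 41317 = 31·1332 + 25
37: 41317 = 37·1116 + 25
41: 41317 = 41·1007 + 30
43: 41317 = 43·960 + 37
47: 41317 = 47·879 + 4
53: 41317 = 53·779 + 30
59: 41317 = 59·700 + 17
61: 41317 = 61·677 + 20
67: 41317 = 67·616 + 45
71: 41317 = 71·581 + 66
73: 41317 = 73·565 + 72
79: 41317 = 79·523

79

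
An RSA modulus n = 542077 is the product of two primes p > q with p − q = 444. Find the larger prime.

991

Since p = q + 444, we have 542077 = q(q + 444), so q² + 444q − 542077 = 0.
Discriminant: 444² + 4·542077 = 197136 + 2168308 = 2365444; √2365444 = 1538.
q = (−444 + 1538)/2 = 547, and p = q + 444 = 991.
Check: 547 · 991 = 542077.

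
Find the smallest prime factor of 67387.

67387 is odd.
Digit sum 31, not divisible by 3.
Ends in 7: not divisible by 5.
7: 67387 = 7·9626 + 5
11: 67387 = 11·6126 + 1
13: 67387 = 13·5183 + 8
17: 67387 = 17·3963 + 16
19: 67387 = 19·3546 + 13
23: 67387 = 23·2929 + 20
29: 67387 = 29·2323 + 20
31: 67387 = 31·2173 + 24
37: 67387 = 37·1821 + 10
41: 67387 = 41·1643 + 24
43: 67387 = 43·1567 + 6
47: 67387 = 47·1433 + 36
53: 67387 = 53·1271 + 24
59: 67387 = 59·1142 + 9
61: 67387 = 61·1104 + 43
67: 67387 = 67·1005 + 52
71: 67387 = 71·949 + 8
73: 67387 = 73·923 + 8
79: 67387 = 79·853

79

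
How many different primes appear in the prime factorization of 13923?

13923 = 3^2 · 1547
1547 = 7 · 221
221 = 13 · 17
13923 = 3^2 · 7 · 13 · 17, which has 4 distinct prime factors.

4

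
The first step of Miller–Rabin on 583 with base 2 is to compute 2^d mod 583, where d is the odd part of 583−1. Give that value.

583 − 1 = 582 = 2^1 · 291, so d = 291.
2^1 ≡ 2 (mod 583)
2^2 ≡ 2^2 = 4 ≡ 4 (mod 583)
2^4 ≡ 4^2 = 16 ≡ 16 (mod 583)
2^8 ≡ 16^2 = 256 ≡ 256 (mod 583)
2^16 ≡ 256^2 = 65536 ≡ 240 (mod 583)
2^32 ≡ 240^2 = 57600 ≡ 466 (mod 583)
2^64 ≡ 466^2 = 217156 ≡ 280 (mod 583)
2^128 ≡ 280^2 = 78400 ≡ 278 (mod 583)
2^256 ≡ 278^2 = 77284 ≡ 328 (mod 583)
291 = 256 + 32 + 2 + 1 in binary powers of 2.
So 2^291 ≡ 328 · 466 · 4 · 2 ≡ 233 (mod 583).
Squaring chain: 233; never reaches −1, so base 2 is a Miller–Rabin witness that 583 is composite.

233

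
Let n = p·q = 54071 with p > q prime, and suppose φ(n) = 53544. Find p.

φ(n) = (p−1)(q−1) = n − (p+q) + 1, so p + q = 54071 − 53544 + 1 = 528.
p and q are the roots of t² − 528t + 54071 = 0.
Discriminant: 528² − 4·54071 = 278784 − 216284 = 62500; √62500 = 250.
q = (528 − 250)/2 = 139, p = (528 + 250)/2 = 389.
Check: 139 · 389 = 54071.

389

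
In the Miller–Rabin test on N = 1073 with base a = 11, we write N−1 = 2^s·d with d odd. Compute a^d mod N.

677

1073 − 1 = 1072 = 2^4 · 67, so d = 67.
11^1 ≡ 11 (mod 1073)
11^2 ≡ 11^2 = 121 ≡ 121 (mod 1073)
11^4 ≡ 121^2 = 14641 ≡ 692 (mod 1073)
11^8 ≡ 692^2 = 478864 ≡ 306 (mod 1073)
11^16 ≡ 306^2 = 93636 ≡ 285 (mod 1073)
11^32 ≡ 285^2 = 81225 ≡ 750 (mod 1073)
11^64 ≡ 750^2 = 562500 ≡ 248 (mod 1073)
67 = 64 + 2 + 1 in binary powers of 2.
So 11^67 ≡ 248 · 121 · 11 ≡ 677 (mod 1073).
Squaring chain: 677 → 158 → 285 → 750; never reaches −1, so base 11 is a Miller–Rabin witness that 1073 is composite.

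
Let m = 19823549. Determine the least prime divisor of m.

79

19823549 is odd.
Digit sum 41, not divisible by 3.
Ends in 9: not divisible by 5.
7: 19823549 = 7·2831935 + 4
11: 19823549 = 11·1802140 + 9
13: 19823549 = 13·1524888 + 5
17: 19823549 = 17·1166091 + 2
19: 19823549 = 19·1043344 + 13
23: 19823549 = 23·861893 + 10
29: 19823549 = 29·683570 + 19
31: 19823549 = 31·639469 + 10
37: 19823549 = 37·535771 + 22
41: 19823549 = 41·483501 + 8
43: 19823549 = 43·461012 + 33
47: 19823549 = 47·421777 + 30
53: 19823549 = 53·374029 + 12
59: 19823549 = 59·335992 + 21
61: 19823549 = 61·324976 + 13
67: 19823549 = 67·295873 + 58
71: 19823549 = 71·279204 + 65
73: 19823549 = 73·271555 + 34
79: 19823549 = 79·250931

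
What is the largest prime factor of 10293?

73

10293 = 3 · 3431
3431 = 47 · 73
73 is prime.
So 10293 = 3 · 47 · 73; the largest prime factor is 73.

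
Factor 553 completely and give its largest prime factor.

553 = 7 · 79
79 is prime.
So 553 = 7 · 79; the largest prime factor is 79.

79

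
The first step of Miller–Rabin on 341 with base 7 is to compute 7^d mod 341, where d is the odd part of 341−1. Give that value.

341 − 1 = 340 = 2^2 · 85, so d = 85.
7^1 ≡ 7 (mod 341)
7^2 ≡ 7^2 = 49 ≡ 49 (mod 341)
7^4 ≡ 49^2 = 2401 ≡ 14 (mod 341)
7^8 ≡ 14^2 = 196 ≡ 196 (mod 341)
7^16 ≡ 196^2 = 38416 ≡ 224 (mod 341)
7^32 ≡ 224^2 = 50176 ≡ 49 (mod 341)
7^64 ≡ 49^2 = 2401 ≡ 14 (mod 341)
85 = 64 + 16 + 4 + 1 in binary powers of 2.
So 7^85 ≡ 14 · 224 · 14 · 7 ≡ 87 (mod 341).
Squaring chain: 87 → 67; never reaches −1, so base 7 is a Miller–Rabin witness that 341 is composite.

87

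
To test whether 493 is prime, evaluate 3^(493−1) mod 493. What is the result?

3^1 ≡ 3 (mod 493)
3^2 ≡ 3^2 = 9 ≡ 9 (mod 493)
3^4 ≡ 9^2 = 81 ≡ 81 (mod 493)
3^8 ≡ 81^2 = 6561 ≡ 152 (mod 493)
3^16 ≡ 152^2 = 23104 ≡ 426 (mod 493)
3^32 ≡ 426^2 = 181476 ≡ 52 (mod 493)
3^64 ≡ 52^2 = 2704 ≡ 239 (mod 493)
3^128 ≡ 239^2 = 57121 ≡ 426 (mod 493)
3^256 ≡ 426^2 = 181476 ≡ 52 (mod 493)
492 = 256 + 128 + 64 + 32 + 8 + 4 in binary powers of 2.
So 3^492 ≡ 52 · 426 · 239 · 52 · 152 · 81 ≡ 310 (mod 493).
Since 310 ≠ 1, base 3 is a Fermat witness: 493 is composite.

310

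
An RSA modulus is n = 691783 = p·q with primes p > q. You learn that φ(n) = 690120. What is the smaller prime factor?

φ(n) = (p−1)(q−1) = n − (p+q) + 1, so p + q = 691783 − 690120 + 1 = 1664.
p and q are the roots of t² − 1664t + 691783 = 0.
Discriminant: 1664² − 4·691783 = 2768896 − 2767132 = 1764; √1764 = 42.
q = (1664 − 42)/2 = 811, p = (1664 + 42)/2 = 853.
Check: 811 · 853 = 691783.

811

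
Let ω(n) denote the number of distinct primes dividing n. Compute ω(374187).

5

374187 = 3 · 124729
124729 = 11 · 11339
11339 = 17 · 667
667 = 23 · 29
374187 = 3 · 11 · 17 · 23 · 29, which has 5 distinct prime factors.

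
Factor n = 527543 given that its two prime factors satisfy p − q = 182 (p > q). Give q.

641

Since p = q + 182, we have 527543 = q(q + 182), so q² + 182q − 527543 = 0.
Discriminant: 182² + 4·527543 = 33124 + 2110172 = 2143296; √2143296 = 1464.
q = (−182 + 1464)/2 = 641, and p = q + 182 = 823.
Check: 641 · 823 = 527543.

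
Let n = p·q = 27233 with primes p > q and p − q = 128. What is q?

113

Since p = q + 128, we have 27233 = q(q + 128), so q² + 128q − 27233 = 0.
Discriminant: 128² + 4·27233 = 16384 + 108932 = 125316; √125316 = 354.
q = (−128 + 354)/2 = 113, and p = q + 128 = 241.
Check: 113 · 241 = 27233.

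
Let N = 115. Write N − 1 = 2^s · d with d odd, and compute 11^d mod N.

86

115 − 1 = 114 = 2^1 · 57, so d = 57.
11^1 ≡ 11 (mod 115)
11^2 ≡ 11^2 = 121 ≡ 6 (mod 115)
11^4 ≡ 6^2 = 36 ≡ 36 (mod 115)
11^8 ≡ 36^2 = 1296 ≡ 31 (mod 115)
11^16 ≡ 31^2 = 961 ≡ 41 (mod 115)
11^32 ≡ 41^2 = 1681 ≡ 71 (mod 115)
57 = 32 + 16 + 8 + 1 in binary powers of 2.
So 11^57 ≡ 71 · 41 · 31 · 11 ≡ 86 (mod 115).
Squaring chain: 86; never reaches −1, so base 11 is a Miller–Rabin witness that 115 is composite.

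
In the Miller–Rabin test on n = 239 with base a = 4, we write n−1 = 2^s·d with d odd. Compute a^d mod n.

1

239 − 1 = 238 = 2^1 · 119, so d = 119.
4^1 ≡ 4 (mod 239)
4^2 ≡ 4^2 = 16 ≡ 16 (mod 239)
4^4 ≡ 16^2 = 256 ≡ 17 (mod 239)
4^8 ≡ 17^2 = 289 ≡ 50 (mod 239)
4^16 ≡ 50^2 = 2500 ≡ 110 (mod 239)
4^32 ≡ 110^2 = 12100 ≡ 150 (mod 239)
4^64 ≡ 150^2 = 22500 ≡ 34 (mod 239)
119 = 64 + 32 + 16 + 4 + 2 + 1 in binary powers of 2.
So 4^119 ≡ 34 · 150 · 110 · 17 · 16 · 4 ≡ 1 (mod 239).
Since 4^d ≡ 1 (mod 239), base 4 does not prove 239 composite.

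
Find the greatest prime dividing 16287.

89

16287 = 3 · 5429
5429 = 61 · 89
89 is prime.
So 16287 = 3 · 61 · 89; the largest prime factor is 89.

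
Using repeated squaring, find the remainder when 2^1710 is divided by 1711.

2^1 ≡ 2 (mod 1711)
2^2 ≡ 2^2 = 4 ≡ 4 (mod 1711)
2^4 ≡ 4^2 = 16 ≡ 16 (mod 1711)
2^8 ≡ 16^2 = 256 ≡ 256 (mod 1711)
2^16 ≡ 256^2 = 65536 ≡ 518 (mod 1711)
2^32 ≡ 518^2 = 268324 ≡ 1408 (mod 1711)
2^64 ≡ 1408^2 = 1982464 ≡ 1126 (mod 1711)
2^128 ≡ 1126^2 = 1267876 ≡ 25 (mod 1711)
2^256 ≡ 25^2 = 625 ≡ 625 (mod 1711)
2^512 ≡ 625^2 = 390625 ≡ 517 (mod 1711)
2^1024 ≡ 517^2 = 267289 ≡ 373 (mod 1711)
1710 = 1024 + 512 + 128 + 32 + 8 + 4 + 2 in binary powers of 2.
So 2^1710 ≡ 373 · 517 · 25 · 1408 · 256 · 16 · 4 ≡ 265 (mod 1711).
Since 265 ≠ 1, base 2 is a Fermat witness: 1711 is composite.

265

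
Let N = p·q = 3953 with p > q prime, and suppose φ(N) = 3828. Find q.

φ(n) = (p−1)(q−1) = n − (p+q) + 1, so p + q = 3953 − 3828 + 1 = 126.
p and q are the roots of t² − 126t + 3953 = 0.
Discriminant: 126² − 4·3953 = 15876 − 15812 = 64; √64 = 8.
q = (126 − 8)/2 = 59, p = (126 + 8)/2 = 67.
Check: 59 · 67 = 3953.

59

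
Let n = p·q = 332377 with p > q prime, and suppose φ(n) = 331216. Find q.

φ(n) = (p−1)(q−1) = n − (p+q) + 1, so p + q = 332377 − 331216 + 1 = 1162.
p and q are the roots of t² − 1162t + 332377 = 0.
Discriminant: 1162² − 4·332377 = 1350244 − 1329508 = 20736; √20736 = 144.
q = (1162 − 144)/2 = 509, p = (1162 + 144)/2 = 653.
Check: 509 · 653 = 332377.

509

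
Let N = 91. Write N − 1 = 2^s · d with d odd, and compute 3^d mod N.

91 − 1 = 90 = 2^1 · 45, so d = 45.
3^1 ≡ 3 (mod 91)
3^2 ≡ 3^2 = 9 ≡ 9 (mod 91)
3^4 ≡ 9^2 = 81 ≡ 81 (mod 91)
3^8 ≡ 81^2 = 6561 ≡ 9 (mod 91)
3^16 ≡ 9^2 = 81 ≡ 81 (mod 91)
3^32 ≡ 81^2 = 6561 ≡ 9 (mod 91)
45 = 32 + 8 + 4 + 1 in binary powers of 2.
So 3^45 ≡ 9 · 9 · 81 · 3 ≡ 27 (mod 91).
Squaring chain: 27; never reaches −1, so base 3 is a Miller–Rabin witness that 91 is composite.

27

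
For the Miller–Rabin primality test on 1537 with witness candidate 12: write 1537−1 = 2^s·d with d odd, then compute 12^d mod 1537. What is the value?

1537 − 1 = 1536 = 2^9 · 3, so d = 3.
12^1 ≡ 12 (mod 1537)
12^2 ≡ 12^2 = 144 ≡ 144 (mod 1537)
3 = 2 + 1 in binary powers of 2.
So 12^3 ≡ 144 · 12 ≡ 191 (mod 1537).
Squaring chain: 191 → 1130 → 1190 → 523 → 1480 → 175 → 1422 → 929 → 784; never reaches −1, so base 12 is a Miller–Rabin witness that 1537 is composite.

191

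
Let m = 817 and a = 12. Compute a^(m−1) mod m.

12^1 ≡ 12 (mod 817)
12^2 ≡ 12^2 = 144 ≡ 144 (mod 817)
12^4 ≡ 144^2 = 20736 ≡ 311 (mod 817)
12^8 ≡ 311^2 = 96721 ≡ 315 (mod 817)
12^16 ≡ 315^2 = 99225 ≡ 368 (mod 817)
12^32 ≡ 368^2 = 135424 ≡ 619 (mod 817)
12^64 ≡ 619^2 = 383161 ≡ 805 (mod 817)
12^128 ≡ 805^2 = 648025 ≡ 144 (mod 817)
12^256 ≡ 144^2 = 20736 ≡ 311 (mod 817)
12^512 ≡ 311^2 = 96721 ≡ 315 (mod 817)
816 = 512 + 256 + 32 + 16 in binary powers of 2.
So 12^816 ≡ 315 · 311 · 619 · 368 ≡ 704 (mod 817).
Since 704 ≠ 1, base 12 is a Fermat witness: 817 is composite.

704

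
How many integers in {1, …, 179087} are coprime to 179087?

Factor: 179087 = 31 · 53 · 109.
φ(179087) = (31−1) · (53−1) · (109−1) = 30 · 52 · 108 = 168480.

168480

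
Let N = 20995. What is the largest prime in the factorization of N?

20995 = 5 · 4199
4199 = 13 · 323
323 = 17 · 19
19 is prime.
So 20995 = 5 · 13 · 17 · 19; the largest prime factor is 19.

19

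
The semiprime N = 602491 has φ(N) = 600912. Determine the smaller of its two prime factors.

643

φ(n) = (p−1)(q−1) = n − (p+q) + 1, so p + q = 602491 − 600912 + 1 = 1580.
p and q are the roots of t² − 1580t + 602491 = 0.
Discriminant: 1580² − 4·602491 = 2496400 − 2409964 = 86436; √86436 = 294.
q = (1580 − 294)/2 = 643, p = (1580 + 294)/2 = 937.
Check: 643 · 937 = 602491.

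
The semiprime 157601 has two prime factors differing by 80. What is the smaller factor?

Since p = q + 80, we have 157601 = q(q + 80), so q² + 80q − 157601 = 0.
Discriminant: 80² + 4·157601 = 6400 + 630404 = 636804; √636804 = 798.
q = (−80 + 798)/2 = 359, and p = q + 80 = 439.
Check: 359 · 439 = 157601.

359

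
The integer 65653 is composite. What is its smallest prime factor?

65653 is odd.
Digit sum 25, not divisible by 3.
Ends in 3: not divisible by 5.
7: 65653 = 7·9379

7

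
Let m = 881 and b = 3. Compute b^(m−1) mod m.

1

3^1 ≡ 3 (mod 881)
3^2 ≡ 3^2 = 9 ≡ 9 (mod 881)
3^4 ≡ 9^2 = 81 ≡ 81 (mod 881)
3^8 ≡ 81^2 = 6561 ≡ 394 (mod 881)
3^16 ≡ 394^2 = 155236 ≡ 180 (mod 881)
3^32 ≡ 180^2 = 32400 ≡ 684 (mod 881)
3^64 ≡ 684^2 = 467856 ≡ 45 (mod 881)
3^128 ≡ 45^2 = 2025 ≡ 263 (mod 881)
3^256 ≡ 263^2 = 69169 ≡ 451 (mod 881)
3^512 ≡ 451^2 = 203401 ≡ 771 (mod 881)
880 = 512 + 256 + 64 + 32 + 16 in binary powers of 2.
So 3^880 ≡ 771 · 451 · 45 · 684 · 180 ≡ 1 (mod 881).
Since the result is 1, base 3 gives no evidence that 881 is composite.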